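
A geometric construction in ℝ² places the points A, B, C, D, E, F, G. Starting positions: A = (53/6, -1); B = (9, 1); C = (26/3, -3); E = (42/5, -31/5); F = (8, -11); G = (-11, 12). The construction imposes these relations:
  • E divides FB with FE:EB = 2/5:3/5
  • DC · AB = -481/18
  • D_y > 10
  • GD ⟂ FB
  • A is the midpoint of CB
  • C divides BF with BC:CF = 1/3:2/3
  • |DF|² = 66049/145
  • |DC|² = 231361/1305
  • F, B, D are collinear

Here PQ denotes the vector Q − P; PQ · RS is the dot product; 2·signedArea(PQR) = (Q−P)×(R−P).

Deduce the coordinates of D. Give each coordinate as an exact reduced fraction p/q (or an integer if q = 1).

1. D_x = 1417/145  [F, B, D are collinear ∩ GD ⟂ FB]
2. D_y = 1489/145  [F, B, D are collinear ∩ GD ⟂ FB]
   → D = (1417/145, 1489/145)

D = (1417/145, 1489/145)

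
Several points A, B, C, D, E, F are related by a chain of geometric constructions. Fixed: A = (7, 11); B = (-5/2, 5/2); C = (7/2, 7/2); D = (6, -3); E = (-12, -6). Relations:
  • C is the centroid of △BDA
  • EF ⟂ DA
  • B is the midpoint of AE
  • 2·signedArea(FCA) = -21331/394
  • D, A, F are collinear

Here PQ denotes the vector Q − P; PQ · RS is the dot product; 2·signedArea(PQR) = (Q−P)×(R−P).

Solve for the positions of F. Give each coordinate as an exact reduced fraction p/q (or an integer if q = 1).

1. F_x = 1122/197  [D, A, F are collinear ∩ EF ⟂ DA]
2. F_y = -1431/197  [D, A, F are collinear ∩ EF ⟂ DA]
   → F = (1122/197, -1431/197)

F = (1122/197, -1431/197)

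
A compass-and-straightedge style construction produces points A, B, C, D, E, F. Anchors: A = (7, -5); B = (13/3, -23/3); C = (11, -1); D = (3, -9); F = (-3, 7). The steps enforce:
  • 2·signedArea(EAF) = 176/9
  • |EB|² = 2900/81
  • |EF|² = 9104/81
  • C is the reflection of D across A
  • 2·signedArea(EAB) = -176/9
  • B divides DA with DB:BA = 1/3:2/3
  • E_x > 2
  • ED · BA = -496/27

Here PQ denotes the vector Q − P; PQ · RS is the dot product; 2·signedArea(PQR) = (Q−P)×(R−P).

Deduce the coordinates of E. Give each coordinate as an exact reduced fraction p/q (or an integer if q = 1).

E = (25/9, -17/9)

1. E_x = 25/9  [ED · BA = -496/27 ∩ 2·signedArea(EAF) = 176/9]
2. E_y = -17/9  [ED · BA = -496/27 ∩ 2·signedArea(EAF) = 176/9]
   → E = (25/9, -17/9)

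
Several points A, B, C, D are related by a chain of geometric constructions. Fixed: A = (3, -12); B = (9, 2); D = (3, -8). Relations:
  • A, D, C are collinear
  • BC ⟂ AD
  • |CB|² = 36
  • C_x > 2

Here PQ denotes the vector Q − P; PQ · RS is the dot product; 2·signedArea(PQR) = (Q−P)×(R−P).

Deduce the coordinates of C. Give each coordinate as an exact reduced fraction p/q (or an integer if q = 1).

1. C_x = 3  [A, D, C are collinear ∩ BC ⟂ AD]
2. C_y = 2  [A, D, C are collinear ∩ BC ⟂ AD]
   → C = (3, 2)

C = (3, 2)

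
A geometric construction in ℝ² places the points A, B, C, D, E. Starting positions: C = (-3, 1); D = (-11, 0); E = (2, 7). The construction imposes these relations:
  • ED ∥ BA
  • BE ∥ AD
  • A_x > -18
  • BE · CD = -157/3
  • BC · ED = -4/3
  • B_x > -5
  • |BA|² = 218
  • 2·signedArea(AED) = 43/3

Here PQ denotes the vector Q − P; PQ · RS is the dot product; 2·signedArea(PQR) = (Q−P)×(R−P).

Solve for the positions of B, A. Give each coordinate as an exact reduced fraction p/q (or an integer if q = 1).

A = (-17, -13/3)
B = (-4, 8/3)

1. B_x = -4  [BC · ED = -4/3 ∩ BE · CD = -157/3]
2. B_y = 8/3  [BC · ED = -4/3 ∩ BE · CD = -157/3]
   → B = (-4, 8/3)
3. A_x = -17  [BE ∥ AD ∩ ED ∥ BA]
4. A_y = -13/3  [BE ∥ AD ∩ ED ∥ BA]
   → A = (-17, -13/3)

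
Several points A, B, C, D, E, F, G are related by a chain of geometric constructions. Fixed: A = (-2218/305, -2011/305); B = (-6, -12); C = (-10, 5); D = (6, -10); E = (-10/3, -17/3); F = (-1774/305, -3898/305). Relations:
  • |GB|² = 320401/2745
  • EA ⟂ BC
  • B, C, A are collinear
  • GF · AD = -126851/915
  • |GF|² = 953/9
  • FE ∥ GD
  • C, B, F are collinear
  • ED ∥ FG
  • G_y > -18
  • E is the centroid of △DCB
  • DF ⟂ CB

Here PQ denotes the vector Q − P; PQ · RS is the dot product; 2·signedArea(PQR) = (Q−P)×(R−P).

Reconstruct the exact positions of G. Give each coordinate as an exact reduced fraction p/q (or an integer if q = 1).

1. G_x = 3218/915  [FE ∥ GD ∩ ED ∥ FG]
2. G_y = -15659/915  [FE ∥ GD ∩ ED ∥ FG]
   → G = (3218/915, -15659/915)

G = (3218/915, -15659/915)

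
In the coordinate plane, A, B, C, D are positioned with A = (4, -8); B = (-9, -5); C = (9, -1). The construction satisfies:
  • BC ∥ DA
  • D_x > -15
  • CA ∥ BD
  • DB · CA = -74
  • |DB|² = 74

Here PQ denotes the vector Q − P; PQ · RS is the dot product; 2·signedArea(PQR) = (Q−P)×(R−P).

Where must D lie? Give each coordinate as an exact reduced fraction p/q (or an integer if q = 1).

D = (-14, -12)

1. D_x = -14  [BC ∥ DA ∩ CA ∥ BD]
2. D_y = -12  [BC ∥ DA ∩ CA ∥ BD]
   → D = (-14, -12)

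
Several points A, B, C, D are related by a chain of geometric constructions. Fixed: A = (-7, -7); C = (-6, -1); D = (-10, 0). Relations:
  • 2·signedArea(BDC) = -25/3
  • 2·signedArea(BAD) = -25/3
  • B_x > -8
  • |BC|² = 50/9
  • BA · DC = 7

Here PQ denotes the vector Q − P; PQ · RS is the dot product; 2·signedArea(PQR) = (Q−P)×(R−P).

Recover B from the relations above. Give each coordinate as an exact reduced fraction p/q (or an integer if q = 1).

1. B_x = -23/3  [2·signedArea(BAD) = -25/3 ∩ BA · DC = 7]
2. B_y = -8/3  [2·signedArea(BAD) = -25/3 ∩ BA · DC = 7]
   → B = (-23/3, -8/3)

B = (-23/3, -8/3)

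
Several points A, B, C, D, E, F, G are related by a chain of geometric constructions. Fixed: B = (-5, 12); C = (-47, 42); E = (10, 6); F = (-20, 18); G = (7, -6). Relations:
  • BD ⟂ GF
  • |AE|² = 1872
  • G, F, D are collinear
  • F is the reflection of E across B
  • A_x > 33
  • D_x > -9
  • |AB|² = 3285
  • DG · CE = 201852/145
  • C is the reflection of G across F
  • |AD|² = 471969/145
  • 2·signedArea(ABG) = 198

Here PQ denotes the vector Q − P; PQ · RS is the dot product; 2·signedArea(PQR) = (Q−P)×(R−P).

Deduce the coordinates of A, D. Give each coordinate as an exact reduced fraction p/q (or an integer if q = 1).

A = (34, -30)
D = (-1253/145, 1146/145)

1. A_x = 34  [line 18·x + 12·y + -252 = 0 ∩ |AE|² = 1872]
2. A_y = -30  [line 18·x + 12·y + -252 = 0 ∩ |AE|² = 1872]
   → A = (34, -30)
3. D_x = -1253/145  [G, F, D are collinear ∩ BD ⟂ GF]
4. D_y = 1146/145  [G, F, D are collinear ∩ BD ⟂ GF]
   → D = (-1253/145, 1146/145)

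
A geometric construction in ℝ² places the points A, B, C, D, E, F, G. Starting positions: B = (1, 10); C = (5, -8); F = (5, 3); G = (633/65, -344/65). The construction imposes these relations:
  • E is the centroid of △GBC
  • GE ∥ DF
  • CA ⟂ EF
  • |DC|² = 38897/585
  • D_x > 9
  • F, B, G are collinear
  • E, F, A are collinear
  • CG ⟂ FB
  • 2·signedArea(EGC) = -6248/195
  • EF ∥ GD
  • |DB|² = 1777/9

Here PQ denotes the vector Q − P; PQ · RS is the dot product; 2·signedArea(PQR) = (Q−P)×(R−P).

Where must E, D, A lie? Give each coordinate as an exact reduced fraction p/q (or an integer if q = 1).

A = (3625397/640705, -5100296/640705)
D = (617/65, -233/195)
E = (341/65, -214/195)

1. E_x = 341/65  [E is the centroid of △GBC]
2. E_y = -214/195  [E is the centroid of △GBC]
   → E = (341/65, -214/195)
3. D_x = 617/65  [GE ∥ DF ∩ EF ∥ GD]
4. D_y = -233/195  [GE ∥ DF ∩ EF ∥ GD]
   → D = (617/65, -233/195)
5. A_x = 3625397/640705  [E, F, A are collinear ∩ CA ⟂ EF]
6. A_y = -5100296/640705  [E, F, A are collinear ∩ CA ⟂ EF]
   → A = (3625397/640705, -5100296/640705)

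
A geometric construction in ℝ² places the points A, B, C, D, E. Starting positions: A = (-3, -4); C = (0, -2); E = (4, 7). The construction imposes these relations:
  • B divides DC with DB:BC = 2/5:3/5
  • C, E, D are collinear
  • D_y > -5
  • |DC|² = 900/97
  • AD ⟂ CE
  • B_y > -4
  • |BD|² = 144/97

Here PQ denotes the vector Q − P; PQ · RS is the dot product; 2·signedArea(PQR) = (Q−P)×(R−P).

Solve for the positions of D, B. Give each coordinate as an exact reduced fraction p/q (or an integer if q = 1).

1. D_x = -120/97  [C, E, D are collinear ∩ AD ⟂ CE]
2. D_y = -464/97  [C, E, D are collinear ∩ AD ⟂ CE]
   → D = (-120/97, -464/97)
3. B_x = -72/97  [B divides DC with DB:BC = 2/5:3/5]
4. B_y = -356/97  [B divides DC with DB:BC = 2/5:3/5]
   → B = (-72/97, -356/97)

B = (-72/97, -356/97)
D = (-120/97, -464/97)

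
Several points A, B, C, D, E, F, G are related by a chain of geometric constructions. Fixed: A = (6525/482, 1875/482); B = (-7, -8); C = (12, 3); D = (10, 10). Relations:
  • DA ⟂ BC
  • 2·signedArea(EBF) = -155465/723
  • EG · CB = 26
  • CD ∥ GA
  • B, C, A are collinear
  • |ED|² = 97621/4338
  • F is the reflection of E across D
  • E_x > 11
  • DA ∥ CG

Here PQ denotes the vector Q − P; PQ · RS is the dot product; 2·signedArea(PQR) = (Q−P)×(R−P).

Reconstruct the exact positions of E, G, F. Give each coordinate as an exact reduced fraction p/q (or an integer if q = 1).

1. G_x = 7489/482  [CD ∥ GA ∩ DA ∥ CG]
2. G_y = -1499/482  [CD ∥ GA ∩ DA ∥ CG]
   → G = (7489/482, -1499/482)
3. E_x = 17129/1446  [line 19·x + 11·y + -287 = 0 ∩ |ED|² = 97621/4338]
4. E_y = 8141/1446  [line 19·x + 11·y + -287 = 0 ∩ |ED|² = 97621/4338]
   → E = (17129/1446, 8141/1446)
5. F_x = 11791/1446  [2·signedArea(EBF) = -155465/723 ∩ F is the reflection of E across D]
6. F_y = 20779/1446  [2·signedArea(EBF) = -155465/723 ∩ F is the reflection of E across D]
   → F = (11791/1446, 20779/1446)

E = (17129/1446, 8141/1446)
F = (11791/1446, 20779/1446)
G = (7489/482, -1499/482)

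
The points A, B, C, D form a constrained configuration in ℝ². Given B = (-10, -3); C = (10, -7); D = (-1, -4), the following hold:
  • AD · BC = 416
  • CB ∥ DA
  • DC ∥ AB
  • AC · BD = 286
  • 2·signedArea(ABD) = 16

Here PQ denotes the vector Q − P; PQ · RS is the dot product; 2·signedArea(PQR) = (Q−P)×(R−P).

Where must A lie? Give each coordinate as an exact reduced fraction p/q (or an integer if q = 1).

1. A_x = -21  [DC ∥ AB ∩ CB ∥ DA]
2. A_y = 0  [DC ∥ AB ∩ CB ∥ DA]
   → A = (-21, 0)

A = (-21, 0)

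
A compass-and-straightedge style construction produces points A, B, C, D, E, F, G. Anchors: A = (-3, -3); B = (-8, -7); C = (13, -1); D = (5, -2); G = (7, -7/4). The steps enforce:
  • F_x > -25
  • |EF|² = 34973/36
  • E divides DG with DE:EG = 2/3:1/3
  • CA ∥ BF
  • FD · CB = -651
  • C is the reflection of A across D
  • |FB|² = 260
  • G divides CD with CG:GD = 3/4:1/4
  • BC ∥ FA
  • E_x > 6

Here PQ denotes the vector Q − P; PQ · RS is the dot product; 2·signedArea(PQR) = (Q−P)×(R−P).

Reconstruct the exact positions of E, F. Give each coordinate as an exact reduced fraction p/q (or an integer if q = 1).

E = (19/3, -11/6)
F = (-24, -9)

1. E_x = 19/3  [E divides DG with DE:EG = 2/3:1/3]
2. E_y = -11/6  [E divides DG with DE:EG = 2/3:1/3]
   → E = (19/3, -11/6)
3. F_x = -24  [BC ∥ FA ∩ CA ∥ BF]
4. F_y = -9  [BC ∥ FA ∩ CA ∥ BF]
   → F = (-24, -9)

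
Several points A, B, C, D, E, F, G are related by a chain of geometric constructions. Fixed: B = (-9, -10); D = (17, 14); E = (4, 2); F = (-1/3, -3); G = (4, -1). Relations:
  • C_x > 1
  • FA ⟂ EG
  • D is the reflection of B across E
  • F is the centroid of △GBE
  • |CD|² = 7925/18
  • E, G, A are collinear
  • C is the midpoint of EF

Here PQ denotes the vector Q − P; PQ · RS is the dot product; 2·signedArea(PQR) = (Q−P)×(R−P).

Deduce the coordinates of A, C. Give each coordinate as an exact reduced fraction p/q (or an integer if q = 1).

1. A_x = 4  [E, G, A are collinear ∩ FA ⟂ EG]
2. A_y = -3  [E, G, A are collinear ∩ FA ⟂ EG]
   → A = (4, -3)
3. C_x = 11/6  [C is the midpoint of EF]
4. C_y = -1/2  [C is the midpoint of EF]
   → C = (11/6, -1/2)

A = (4, -3)
C = (11/6, -1/2)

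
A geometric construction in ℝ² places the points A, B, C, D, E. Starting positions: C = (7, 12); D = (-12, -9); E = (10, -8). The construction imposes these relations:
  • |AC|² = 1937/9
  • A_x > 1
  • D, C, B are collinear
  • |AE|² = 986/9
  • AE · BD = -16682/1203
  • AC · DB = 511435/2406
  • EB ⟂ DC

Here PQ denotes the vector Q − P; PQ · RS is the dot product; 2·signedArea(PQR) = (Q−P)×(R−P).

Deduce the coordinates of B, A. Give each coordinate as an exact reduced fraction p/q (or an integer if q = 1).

A = (5/3, -5/3)
B = (-1283/802, 2001/802)

1. B_x = -1283/802  [D, C, B are collinear ∩ EB ⟂ DC]
2. B_y = 2001/802  [D, C, B are collinear ∩ EB ⟂ DC]
   → B = (-1283/802, 2001/802)
3. A_x = 5/3  [line -8341/802·x + -9219/802·y + -2195/1203 = 0 ∩ |AC|² = 1937/9]
4. A_y = -5/3  [line -8341/802·x + -9219/802·y + -2195/1203 = 0 ∩ |AC|² = 1937/9]
   → A = (5/3, -5/3)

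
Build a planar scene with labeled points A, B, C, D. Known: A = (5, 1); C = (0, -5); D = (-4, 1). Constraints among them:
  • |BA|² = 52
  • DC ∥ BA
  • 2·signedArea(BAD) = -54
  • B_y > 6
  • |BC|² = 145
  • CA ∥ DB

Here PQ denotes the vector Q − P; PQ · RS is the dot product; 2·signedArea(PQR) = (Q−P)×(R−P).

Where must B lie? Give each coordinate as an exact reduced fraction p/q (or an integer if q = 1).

B = (1, 7)

1. B_x = 1  [DC ∥ BA ∩ CA ∥ DB]
2. B_y = 7  [DC ∥ BA ∩ CA ∥ DB]
   → B = (1, 7)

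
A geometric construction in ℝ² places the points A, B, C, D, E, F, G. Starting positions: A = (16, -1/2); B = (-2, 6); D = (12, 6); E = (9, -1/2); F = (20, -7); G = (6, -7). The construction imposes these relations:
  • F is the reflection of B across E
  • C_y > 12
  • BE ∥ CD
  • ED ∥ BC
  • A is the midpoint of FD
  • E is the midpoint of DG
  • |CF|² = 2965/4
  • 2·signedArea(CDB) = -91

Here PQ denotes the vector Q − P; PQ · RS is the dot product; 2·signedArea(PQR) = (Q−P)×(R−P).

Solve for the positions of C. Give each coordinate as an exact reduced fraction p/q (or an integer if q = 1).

C = (1, 25/2)

1. C_x = 1  [BE ∥ CD ∩ ED ∥ BC]
2. C_y = 25/2  [BE ∥ CD ∩ ED ∥ BC]
   → C = (1, 25/2)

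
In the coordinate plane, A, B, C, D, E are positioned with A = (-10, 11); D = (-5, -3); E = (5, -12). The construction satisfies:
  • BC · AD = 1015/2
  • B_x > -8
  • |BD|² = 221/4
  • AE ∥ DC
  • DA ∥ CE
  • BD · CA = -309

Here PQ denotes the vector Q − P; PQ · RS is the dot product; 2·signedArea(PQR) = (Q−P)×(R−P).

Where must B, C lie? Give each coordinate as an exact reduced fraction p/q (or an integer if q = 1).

B = (-15/2, 4)
C = (10, -26)

1. C_x = 10  [DA ∥ CE ∩ AE ∥ DC]
2. C_y = -26  [DA ∥ CE ∩ AE ∥ DC]
   → C = (10, -26)
3. B_x = -15/2  [BD · CA = -309 ∩ BC · AD = 1015/2]
4. B_y = 4  [BD · CA = -309 ∩ BC · AD = 1015/2]
   → B = (-15/2, 4)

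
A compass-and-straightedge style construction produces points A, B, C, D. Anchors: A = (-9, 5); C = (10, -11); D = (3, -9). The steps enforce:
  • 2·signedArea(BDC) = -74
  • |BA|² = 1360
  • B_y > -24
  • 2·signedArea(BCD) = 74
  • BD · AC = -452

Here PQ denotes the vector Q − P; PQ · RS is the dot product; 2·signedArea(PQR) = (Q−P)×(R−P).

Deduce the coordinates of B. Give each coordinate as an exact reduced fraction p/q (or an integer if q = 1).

1. B_x = 15  [2·signedArea(BDC) = -74 ∩ BD · AC = -452]
2. B_y = -23  [2·signedArea(BDC) = -74 ∩ BD · AC = -452]
   → B = (15, -23)

B = (15, -23)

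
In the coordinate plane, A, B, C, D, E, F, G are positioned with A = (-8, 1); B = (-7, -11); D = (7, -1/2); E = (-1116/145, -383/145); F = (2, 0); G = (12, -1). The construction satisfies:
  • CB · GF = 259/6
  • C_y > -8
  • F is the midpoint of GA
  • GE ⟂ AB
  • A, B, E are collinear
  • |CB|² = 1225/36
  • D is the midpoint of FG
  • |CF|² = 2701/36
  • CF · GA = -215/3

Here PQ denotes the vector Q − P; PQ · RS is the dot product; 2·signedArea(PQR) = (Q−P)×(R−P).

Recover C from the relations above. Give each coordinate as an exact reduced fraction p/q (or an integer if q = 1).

1. C_x = -7/3  [line 20·x + -2·y + 95/3 = 0 ∩ |CB|² = 1225/36]
2. C_y = -15/2  [line 20·x + -2·y + 95/3 = 0 ∩ |CB|² = 1225/36]
   → C = (-7/3, -15/2)

C = (-7/3, -15/2)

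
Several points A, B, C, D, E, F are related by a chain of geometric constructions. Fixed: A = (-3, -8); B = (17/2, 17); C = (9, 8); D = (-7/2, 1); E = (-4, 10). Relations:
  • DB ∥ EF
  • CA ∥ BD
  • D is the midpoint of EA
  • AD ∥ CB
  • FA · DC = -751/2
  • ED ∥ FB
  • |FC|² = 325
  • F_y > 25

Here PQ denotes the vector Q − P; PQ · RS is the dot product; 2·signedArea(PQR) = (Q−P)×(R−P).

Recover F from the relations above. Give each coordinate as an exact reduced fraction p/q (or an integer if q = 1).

1. F_x = 8  [ED ∥ FB ∩ DB ∥ EF]
2. F_y = 26  [ED ∥ FB ∩ DB ∥ EF]
   → F = (8, 26)

F = (8, 26)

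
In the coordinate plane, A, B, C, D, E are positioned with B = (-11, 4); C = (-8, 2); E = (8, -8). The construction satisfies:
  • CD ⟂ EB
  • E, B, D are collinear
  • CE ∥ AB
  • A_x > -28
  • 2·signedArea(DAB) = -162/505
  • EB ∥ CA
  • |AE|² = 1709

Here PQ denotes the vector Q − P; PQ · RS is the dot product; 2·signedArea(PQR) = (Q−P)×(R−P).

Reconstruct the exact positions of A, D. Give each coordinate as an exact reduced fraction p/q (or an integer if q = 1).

A = (-27, 14)
D = (-4016/505, 1048/505)

1. A_x = -27  [CE ∥ AB ∩ EB ∥ CA]
2. A_y = 14  [CE ∥ AB ∩ EB ∥ CA]
   → A = (-27, 14)
3. D_x = -4016/505  [E, B, D are collinear ∩ CD ⟂ EB]
4. D_y = 1048/505  [E, B, D are collinear ∩ CD ⟂ EB]
   → D = (-4016/505, 1048/505)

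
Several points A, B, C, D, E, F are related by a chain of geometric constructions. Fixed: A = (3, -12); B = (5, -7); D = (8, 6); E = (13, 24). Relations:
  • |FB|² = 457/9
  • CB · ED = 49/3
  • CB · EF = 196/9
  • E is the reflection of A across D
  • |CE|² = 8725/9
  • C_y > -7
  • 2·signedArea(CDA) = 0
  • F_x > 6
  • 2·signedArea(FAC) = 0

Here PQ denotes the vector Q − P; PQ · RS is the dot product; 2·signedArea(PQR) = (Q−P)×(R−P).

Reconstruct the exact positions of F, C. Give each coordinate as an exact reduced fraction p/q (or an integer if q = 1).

1. C_x = 14/3  [2·signedArea(CDA) = 0 ∩ CB · ED = 49/3]
2. C_y = -6  [2·signedArea(CDA) = 0 ∩ CB · ED = 49/3]
   → C = (14/3, -6)
3. F_x = 19/3  [2·signedArea(FAC) = 0 ∩ CB · EF = 196/9]
4. F_y = 0  [2·signedArea(FAC) = 0 ∩ CB · EF = 196/9]
   → F = (19/3, 0)

C = (14/3, -6)
F = (19/3, 0)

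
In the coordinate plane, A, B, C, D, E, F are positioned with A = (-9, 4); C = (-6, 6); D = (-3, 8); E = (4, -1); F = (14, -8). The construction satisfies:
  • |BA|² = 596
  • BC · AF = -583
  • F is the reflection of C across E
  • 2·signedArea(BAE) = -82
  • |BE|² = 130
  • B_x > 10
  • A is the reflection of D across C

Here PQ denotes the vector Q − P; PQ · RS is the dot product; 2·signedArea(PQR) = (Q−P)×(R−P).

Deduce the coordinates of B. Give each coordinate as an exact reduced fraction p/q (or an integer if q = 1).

1. B_x = 11  [2·signedArea(BAE) = -82 ∩ BC · AF = -583]
2. B_y = -10  [2·signedArea(BAE) = -82 ∩ BC · AF = -583]
   → B = (11, -10)

B = (11, -10)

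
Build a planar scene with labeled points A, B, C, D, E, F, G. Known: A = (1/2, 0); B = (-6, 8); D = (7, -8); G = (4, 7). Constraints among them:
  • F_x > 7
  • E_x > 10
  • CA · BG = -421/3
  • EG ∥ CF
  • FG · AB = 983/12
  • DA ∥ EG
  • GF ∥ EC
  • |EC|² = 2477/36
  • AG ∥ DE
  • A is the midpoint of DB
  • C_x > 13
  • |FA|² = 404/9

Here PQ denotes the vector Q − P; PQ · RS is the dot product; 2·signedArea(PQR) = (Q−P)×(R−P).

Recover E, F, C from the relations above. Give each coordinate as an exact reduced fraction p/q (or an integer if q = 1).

1. E_x = 21/2  [DA ∥ EG ∩ AG ∥ DE]
2. E_y = -1  [DA ∥ EG ∩ AG ∥ DE]
   → E = (21/2, -1)
3. F_x = 43/6  [line 13/2·x + -8·y + -623/12 = 0 ∩ |FA|² = 404/9]
4. F_y = -2/3  [line 13/2·x + -8·y + -623/12 = 0 ∩ |FA|² = 404/9]
   → F = (43/6, -2/3)
5. C_x = 41/3  [EG ∥ CF ∩ GF ∥ EC]
6. C_y = -26/3  [EG ∥ CF ∩ GF ∥ EC]
   → C = (41/3, -26/3)

C = (41/3, -26/3)
E = (21/2, -1)
F = (43/6, -2/3)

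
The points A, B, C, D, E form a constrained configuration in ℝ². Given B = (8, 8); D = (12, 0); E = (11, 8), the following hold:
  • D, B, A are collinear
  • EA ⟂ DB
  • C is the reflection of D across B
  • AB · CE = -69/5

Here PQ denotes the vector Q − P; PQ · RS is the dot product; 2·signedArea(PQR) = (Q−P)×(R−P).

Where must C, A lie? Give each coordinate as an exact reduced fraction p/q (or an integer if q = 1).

1. C_x = 4  [C is the reflection of D across B]
2. C_y = 16  [C is the reflection of D across B]
   → C = (4, 16)
3. A_x = 43/5  [D, B, A are collinear ∩ EA ⟂ DB]
4. A_y = 34/5  [D, B, A are collinear ∩ EA ⟂ DB]
   → A = (43/5, 34/5)

A = (43/5, 34/5)
C = (4, 16)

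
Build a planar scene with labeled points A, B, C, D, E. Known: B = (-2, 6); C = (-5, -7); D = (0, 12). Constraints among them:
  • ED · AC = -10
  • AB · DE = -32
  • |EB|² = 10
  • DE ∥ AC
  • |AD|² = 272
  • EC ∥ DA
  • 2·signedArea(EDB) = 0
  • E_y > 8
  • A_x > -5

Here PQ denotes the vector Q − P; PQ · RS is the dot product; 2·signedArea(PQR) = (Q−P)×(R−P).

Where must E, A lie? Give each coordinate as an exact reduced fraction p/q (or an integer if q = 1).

A = (-4, -4)
E = (-1, 9)

1. E_x = -1  [line 6·x + -2·y + 24 = 0 ∩ |EB|² = 10]
2. E_y = 9  [line 6·x + -2·y + 24 = 0 ∩ |EB|² = 10]
   → E = (-1, 9)
3. A_x = -4  [DE ∥ AC ∩ EC ∥ DA]
4. A_y = -4  [DE ∥ AC ∩ EC ∥ DA]
   → A = (-4, -4)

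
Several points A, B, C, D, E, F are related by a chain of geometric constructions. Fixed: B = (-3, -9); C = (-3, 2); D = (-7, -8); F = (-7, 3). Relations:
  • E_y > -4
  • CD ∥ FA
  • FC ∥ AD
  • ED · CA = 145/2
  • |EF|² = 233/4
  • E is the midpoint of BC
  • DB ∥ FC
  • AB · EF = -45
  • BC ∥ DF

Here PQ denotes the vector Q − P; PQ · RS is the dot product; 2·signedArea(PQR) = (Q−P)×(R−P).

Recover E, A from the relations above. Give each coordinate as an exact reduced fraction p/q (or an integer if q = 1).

A = (-11, -7)
E = (-3, -7/2)

1. E_x = -3  [E is the midpoint of BC]
2. E_y = -7/2  [E is the midpoint of BC]
   → E = (-3, -7/2)
3. A_x = -11  [FC ∥ AD ∩ CD ∥ FA]
4. A_y = -7  [FC ∥ AD ∩ CD ∥ FA]
   → A = (-11, -7)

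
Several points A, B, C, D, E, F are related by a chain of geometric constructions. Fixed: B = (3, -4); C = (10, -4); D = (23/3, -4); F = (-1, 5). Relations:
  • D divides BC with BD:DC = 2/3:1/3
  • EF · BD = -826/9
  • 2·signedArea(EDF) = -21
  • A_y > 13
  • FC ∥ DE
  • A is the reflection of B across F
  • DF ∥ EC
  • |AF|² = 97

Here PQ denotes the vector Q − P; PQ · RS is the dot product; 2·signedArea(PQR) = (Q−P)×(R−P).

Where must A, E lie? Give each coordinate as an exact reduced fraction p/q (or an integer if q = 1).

A = (-5, 14)
E = (56/3, -13)

1. A_x = -5  [A is the reflection of B across F]
2. A_y = 14  [A is the reflection of B across F]
   → A = (-5, 14)
3. E_x = 56/3  [DF ∥ EC ∩ FC ∥ DE]
4. E_y = -13  [DF ∥ EC ∩ FC ∥ DE]
   → E = (56/3, -13)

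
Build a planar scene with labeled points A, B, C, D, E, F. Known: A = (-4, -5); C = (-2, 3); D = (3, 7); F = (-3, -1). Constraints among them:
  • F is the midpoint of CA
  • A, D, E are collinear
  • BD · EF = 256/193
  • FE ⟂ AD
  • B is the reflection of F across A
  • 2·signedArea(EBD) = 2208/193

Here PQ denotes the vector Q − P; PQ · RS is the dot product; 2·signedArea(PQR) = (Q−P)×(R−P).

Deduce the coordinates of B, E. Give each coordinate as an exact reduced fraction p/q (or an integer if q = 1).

B = (-5, -9)
E = (-387/193, -305/193)

1. B_x = -5  [B is the reflection of F across A]
2. B_y = -9  [B is the reflection of F across A]
   → B = (-5, -9)
3. E_x = -387/193  [A, D, E are collinear ∩ FE ⟂ AD]
4. E_y = -305/193  [A, D, E are collinear ∩ FE ⟂ AD]
   → E = (-387/193, -305/193)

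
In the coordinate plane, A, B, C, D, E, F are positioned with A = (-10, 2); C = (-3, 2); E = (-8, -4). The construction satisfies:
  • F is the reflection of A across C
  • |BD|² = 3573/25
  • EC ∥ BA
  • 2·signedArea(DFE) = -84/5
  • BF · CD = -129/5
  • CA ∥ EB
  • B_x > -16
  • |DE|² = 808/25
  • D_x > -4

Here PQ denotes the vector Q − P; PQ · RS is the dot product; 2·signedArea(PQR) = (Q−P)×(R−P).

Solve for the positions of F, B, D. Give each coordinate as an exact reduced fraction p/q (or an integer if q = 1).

B = (-15, -4)
D = (-18/5, -2/5)
F = (4, 2)

1. F_x = 4  [F is the reflection of A across C]
2. F_y = 2  [F is the reflection of A across C]
   → F = (4, 2)
3. B_x = -15  [EC ∥ BA ∩ CA ∥ EB]
4. B_y = -4  [EC ∥ BA ∩ CA ∥ EB]
   → B = (-15, -4)
5. D_x = -18/5  [2·signedArea(DFE) = -84/5 ∩ BF · CD = -129/5]
6. D_y = -2/5  [2·signedArea(DFE) = -84/5 ∩ BF · CD = -129/5]
   → D = (-18/5, -2/5)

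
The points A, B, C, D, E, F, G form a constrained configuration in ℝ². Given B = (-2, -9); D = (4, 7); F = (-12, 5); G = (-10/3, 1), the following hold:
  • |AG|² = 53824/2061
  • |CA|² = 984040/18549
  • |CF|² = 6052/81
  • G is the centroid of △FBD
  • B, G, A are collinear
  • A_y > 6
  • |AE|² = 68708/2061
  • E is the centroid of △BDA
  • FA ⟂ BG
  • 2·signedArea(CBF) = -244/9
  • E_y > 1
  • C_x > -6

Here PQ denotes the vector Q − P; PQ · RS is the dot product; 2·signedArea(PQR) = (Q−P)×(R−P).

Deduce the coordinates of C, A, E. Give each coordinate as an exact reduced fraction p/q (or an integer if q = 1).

1. C_x = -52/9  [line -14·x + -10·y + -818/9 = 0 ∩ |CF|² = 6052/81]
2. C_y = -1  [line -14·x + -10·y + -818/9 = 0 ∩ |CF|² = 6052/81]
   → C = (-52/9, -1)
3. A_x = -918/229  [B, G, A are collinear ∩ FA ⟂ BG]
4. A_y = 1389/229  [B, G, A are collinear ∩ FA ⟂ BG]
   → A = (-918/229, 1389/229)
5. E_x = -460/687  [E is the centroid of △BDA]
6. E_y = 931/687  [E is the centroid of △BDA]
   → E = (-460/687, 931/687)

A = (-918/229, 1389/229)
C = (-52/9, -1)
E = (-460/687, 931/687)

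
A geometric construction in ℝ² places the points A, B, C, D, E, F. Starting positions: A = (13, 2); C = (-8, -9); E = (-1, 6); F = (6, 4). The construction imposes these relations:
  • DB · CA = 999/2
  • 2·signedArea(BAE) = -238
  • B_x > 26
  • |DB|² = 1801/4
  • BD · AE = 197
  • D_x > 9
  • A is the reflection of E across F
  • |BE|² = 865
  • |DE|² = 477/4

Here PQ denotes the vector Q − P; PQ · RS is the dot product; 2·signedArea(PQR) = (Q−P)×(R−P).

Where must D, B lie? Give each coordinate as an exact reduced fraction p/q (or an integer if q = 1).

B = (27, 15)
D = (19/2, 3)

1. B_x = 27  [line -4·x + -14·y + 318 = 0 ∩ |BE|² = 865]
2. B_y = 15  [line -4·x + -14·y + 318 = 0 ∩ |BE|² = 865]
   → B = (27, 15)
3. D_x = 19/2  [DB · CA = 999/2 ∩ BD · AE = 197]
4. D_y = 3  [DB · CA = 999/2 ∩ BD · AE = 197]
   → D = (19/2, 3)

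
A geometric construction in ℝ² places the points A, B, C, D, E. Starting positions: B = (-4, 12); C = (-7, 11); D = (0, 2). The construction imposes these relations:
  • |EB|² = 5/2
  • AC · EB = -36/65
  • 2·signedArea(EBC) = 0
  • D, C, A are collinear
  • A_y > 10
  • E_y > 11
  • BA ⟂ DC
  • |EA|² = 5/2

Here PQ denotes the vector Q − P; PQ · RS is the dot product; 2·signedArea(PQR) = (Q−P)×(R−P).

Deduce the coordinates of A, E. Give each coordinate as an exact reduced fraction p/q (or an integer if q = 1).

A = (-413/65, 661/65)
E = (-11/2, 23/2)

1. A_x = -413/65  [D, C, A are collinear ∩ BA ⟂ DC]
2. A_y = 661/65  [D, C, A are collinear ∩ BA ⟂ DC]
   → A = (-413/65, 661/65)
3. E_x = -11/2  [2·signedArea(EBC) = 0 ∩ AC · EB = -36/65]
4. E_y = 23/2  [2·signedArea(EBC) = 0 ∩ AC · EB = -36/65]
   → E = (-11/2, 23/2)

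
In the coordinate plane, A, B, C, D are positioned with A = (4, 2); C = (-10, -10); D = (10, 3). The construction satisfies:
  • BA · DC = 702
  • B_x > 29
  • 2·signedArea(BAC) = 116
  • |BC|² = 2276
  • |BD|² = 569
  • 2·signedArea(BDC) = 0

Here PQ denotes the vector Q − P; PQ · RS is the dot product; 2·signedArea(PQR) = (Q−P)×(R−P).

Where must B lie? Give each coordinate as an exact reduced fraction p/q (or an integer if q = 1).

B = (30, 16)

1. B_x = 30  [2·signedArea(BDC) = 0 ∩ 2·signedArea(BAC) = 116]
2. B_y = 16  [2·signedArea(BDC) = 0 ∩ 2·signedArea(BAC) = 116]
   → B = (30, 16)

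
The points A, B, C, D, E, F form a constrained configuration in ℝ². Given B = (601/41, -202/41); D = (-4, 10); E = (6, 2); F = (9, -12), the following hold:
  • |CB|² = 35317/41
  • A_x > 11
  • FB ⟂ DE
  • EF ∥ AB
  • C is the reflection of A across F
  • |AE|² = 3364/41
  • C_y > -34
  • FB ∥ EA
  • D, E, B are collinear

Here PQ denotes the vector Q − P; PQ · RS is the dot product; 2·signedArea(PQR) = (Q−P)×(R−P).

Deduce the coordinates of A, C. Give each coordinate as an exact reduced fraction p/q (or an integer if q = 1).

A = (478/41, 372/41)
C = (260/41, -1356/41)

1. A_x = 478/41  [EF ∥ AB ∩ FB ∥ EA]
2. A_y = 372/41  [EF ∥ AB ∩ FB ∥ EA]
   → A = (478/41, 372/41)
3. C_x = 260/41  [C is the reflection of A across F]
4. C_y = -1356/41  [C is the reflection of A across F]
   → C = (260/41, -1356/41)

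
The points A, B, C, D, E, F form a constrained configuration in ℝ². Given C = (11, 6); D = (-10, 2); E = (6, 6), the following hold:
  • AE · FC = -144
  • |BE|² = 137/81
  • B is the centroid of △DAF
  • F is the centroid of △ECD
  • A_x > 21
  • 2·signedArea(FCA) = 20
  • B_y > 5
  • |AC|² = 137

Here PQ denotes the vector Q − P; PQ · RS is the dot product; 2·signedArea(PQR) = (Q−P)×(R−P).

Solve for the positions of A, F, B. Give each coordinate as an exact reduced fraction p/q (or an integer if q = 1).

1. F_x = 7/3  [F is the centroid of △ECD]
2. F_y = 14/3  [F is the centroid of △ECD]
   → F = (7/3, 14/3)
3. A_x = 22  [AE · FC = -144 ∩ 2·signedArea(FCA) = 20]
4. A_y = 10  [AE · FC = -144 ∩ 2·signedArea(FCA) = 20]
   → A = (22, 10)
5. B_x = 43/9  [B is the centroid of △DAF]
6. B_y = 50/9  [B is the centroid of △DAF]
   → B = (43/9, 50/9)

A = (22, 10)
B = (43/9, 50/9)
F = (7/3, 14/3)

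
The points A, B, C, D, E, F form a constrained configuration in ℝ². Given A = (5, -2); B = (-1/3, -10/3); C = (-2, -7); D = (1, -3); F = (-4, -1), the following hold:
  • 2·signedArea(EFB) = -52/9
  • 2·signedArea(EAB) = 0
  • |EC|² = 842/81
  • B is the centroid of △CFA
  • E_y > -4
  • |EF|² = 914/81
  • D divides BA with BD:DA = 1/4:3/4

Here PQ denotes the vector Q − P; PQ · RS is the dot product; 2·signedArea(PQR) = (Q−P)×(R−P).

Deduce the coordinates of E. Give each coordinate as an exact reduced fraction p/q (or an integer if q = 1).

E = (-19/9, -34/9)

1. E_x = -19/9  [2·signedArea(EAB) = 0 ∩ 2·signedArea(EFB) = -52/9]
2. E_y = -34/9  [2·signedArea(EAB) = 0 ∩ 2·signedArea(EFB) = -52/9]
   → E = (-19/9, -34/9)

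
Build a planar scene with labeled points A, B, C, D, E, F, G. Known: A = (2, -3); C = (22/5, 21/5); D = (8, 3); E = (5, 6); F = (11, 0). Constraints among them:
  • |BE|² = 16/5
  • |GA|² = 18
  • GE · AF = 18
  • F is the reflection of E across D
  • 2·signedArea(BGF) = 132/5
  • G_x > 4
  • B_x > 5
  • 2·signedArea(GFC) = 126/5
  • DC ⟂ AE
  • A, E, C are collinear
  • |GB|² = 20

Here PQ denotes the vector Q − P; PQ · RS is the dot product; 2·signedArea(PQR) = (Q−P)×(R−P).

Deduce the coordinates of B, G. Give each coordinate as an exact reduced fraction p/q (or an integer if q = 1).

B = (29/5, 22/5)
G = (5, 0)

1. G_x = 5  [2·signedArea(GFC) = 126/5 ∩ GE · AF = 18]
2. G_y = 0  [2·signedArea(GFC) = 126/5 ∩ GE · AF = 18]
   → G = (5, 0)
3. B_y = 22/5  [2·signedArea(BGF) = 132/5]
4. B_x = 29/5  [|BE|² = 16/5]
   → B = (29/5, 22/5)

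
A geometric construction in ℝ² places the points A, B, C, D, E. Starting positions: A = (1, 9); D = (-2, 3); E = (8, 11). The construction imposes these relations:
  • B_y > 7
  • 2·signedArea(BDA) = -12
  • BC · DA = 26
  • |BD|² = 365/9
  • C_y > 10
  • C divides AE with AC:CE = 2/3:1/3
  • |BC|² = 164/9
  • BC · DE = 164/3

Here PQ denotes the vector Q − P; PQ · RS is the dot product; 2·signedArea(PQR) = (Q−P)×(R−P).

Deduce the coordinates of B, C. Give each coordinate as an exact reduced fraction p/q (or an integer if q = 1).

B = (7/3, 23/3)
C = (17/3, 31/3)

1. B_x = 7/3  [line -6·x + 3·y + -9 = 0 ∩ |BD|² = 365/9]
2. B_y = 23/3  [line -6·x + 3·y + -9 = 0 ∩ |BD|² = 365/9]
   → B = (7/3, 23/3)
3. C_x = 17/3  [BC · DE = 164/3 ∩ C divides AE with AC:CE = 2/3:1/3]
4. C_y = 31/3  [BC · DE = 164/3 ∩ C divides AE with AC:CE = 2/3:1/3]
   → C = (17/3, 31/3)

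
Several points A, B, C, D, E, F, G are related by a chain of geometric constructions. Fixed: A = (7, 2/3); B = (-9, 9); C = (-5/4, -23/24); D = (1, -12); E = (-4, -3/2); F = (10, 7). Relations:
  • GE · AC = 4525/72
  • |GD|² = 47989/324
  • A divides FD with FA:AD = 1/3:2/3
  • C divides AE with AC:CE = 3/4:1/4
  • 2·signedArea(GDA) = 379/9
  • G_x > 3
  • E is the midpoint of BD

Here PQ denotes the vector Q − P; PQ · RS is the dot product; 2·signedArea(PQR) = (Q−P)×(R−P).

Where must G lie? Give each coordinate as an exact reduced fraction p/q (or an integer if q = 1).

1. G_x = 10/3  [GE · AC = 4525/72 ∩ 2·signedArea(GDA) = 379/9]
2. G_y = -1/18  [GE · AC = 4525/72 ∩ 2·signedArea(GDA) = 379/9]
   → G = (10/3, -1/18)

G = (10/3, -1/18)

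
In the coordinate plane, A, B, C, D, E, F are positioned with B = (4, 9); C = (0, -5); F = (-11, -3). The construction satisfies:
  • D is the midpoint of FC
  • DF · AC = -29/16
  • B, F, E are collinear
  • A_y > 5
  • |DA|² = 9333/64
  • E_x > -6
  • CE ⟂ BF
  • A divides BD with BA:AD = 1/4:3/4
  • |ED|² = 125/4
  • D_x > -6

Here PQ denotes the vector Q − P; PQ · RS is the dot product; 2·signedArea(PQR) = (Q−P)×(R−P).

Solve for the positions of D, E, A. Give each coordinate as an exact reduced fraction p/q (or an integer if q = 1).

A = (13/8, 23/4)
D = (-11/2, -4)
E = (-216/41, 65/41)

1. D_x = -11/2  [D is the midpoint of FC]
2. D_y = -4  [D is the midpoint of FC]
   → D = (-11/2, -4)
3. E_x = -216/41  [B, F, E are collinear ∩ CE ⟂ BF]
4. E_y = 65/41  [B, F, E are collinear ∩ CE ⟂ BF]
   → E = (-216/41, 65/41)
5. A_x = 13/8  [A divides BD with BA:AD = 1/4:3/4]
6. A_y = 23/4  [A divides BD with BA:AD = 1/4:3/4]
   → A = (13/8, 23/4)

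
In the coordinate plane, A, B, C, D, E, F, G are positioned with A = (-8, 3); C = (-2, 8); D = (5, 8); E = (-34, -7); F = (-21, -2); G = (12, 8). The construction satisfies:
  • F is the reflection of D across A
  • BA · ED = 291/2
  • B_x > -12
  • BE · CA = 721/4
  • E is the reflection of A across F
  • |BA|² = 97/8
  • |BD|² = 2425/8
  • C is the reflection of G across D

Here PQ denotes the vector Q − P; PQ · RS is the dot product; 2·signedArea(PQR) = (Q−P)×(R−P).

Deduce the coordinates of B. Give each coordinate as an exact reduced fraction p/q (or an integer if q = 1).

1. B_x = -45/4  [BA · ED = 291/2 ∩ BE · CA = 721/4]
2. B_y = 7/4  [BA · ED = 291/2 ∩ BE · CA = 721/4]
   → B = (-45/4, 7/4)

B = (-45/4, 7/4)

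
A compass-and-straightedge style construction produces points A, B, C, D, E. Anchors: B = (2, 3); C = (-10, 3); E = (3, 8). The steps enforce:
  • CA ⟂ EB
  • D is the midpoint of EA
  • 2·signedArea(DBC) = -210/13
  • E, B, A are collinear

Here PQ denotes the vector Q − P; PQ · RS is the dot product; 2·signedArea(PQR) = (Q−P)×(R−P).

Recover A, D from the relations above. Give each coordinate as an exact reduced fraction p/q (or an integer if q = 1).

A = (20/13, 9/13)
D = (59/26, 113/26)

1. A_x = 20/13  [E, B, A are collinear ∩ CA ⟂ EB]
2. A_y = 9/13  [E, B, A are collinear ∩ CA ⟂ EB]
   → A = (20/13, 9/13)
3. D_x = 59/26  [D is the midpoint of EA]
4. D_y = 113/26  [D is the midpoint of EA]
   → D = (59/26, 113/26)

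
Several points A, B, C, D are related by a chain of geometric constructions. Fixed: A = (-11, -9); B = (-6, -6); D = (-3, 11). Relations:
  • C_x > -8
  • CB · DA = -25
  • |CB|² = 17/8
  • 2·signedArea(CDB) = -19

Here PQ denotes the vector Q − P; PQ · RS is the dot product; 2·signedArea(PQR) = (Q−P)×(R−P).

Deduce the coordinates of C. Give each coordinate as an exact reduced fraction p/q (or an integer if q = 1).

1. C_x = -29/4  [2·signedArea(CDB) = -19 ∩ CB · DA = -25]
2. C_y = -27/4  [2·signedArea(CDB) = -19 ∩ CB · DA = -25]
   → C = (-29/4, -27/4)

C = (-29/4, -27/4)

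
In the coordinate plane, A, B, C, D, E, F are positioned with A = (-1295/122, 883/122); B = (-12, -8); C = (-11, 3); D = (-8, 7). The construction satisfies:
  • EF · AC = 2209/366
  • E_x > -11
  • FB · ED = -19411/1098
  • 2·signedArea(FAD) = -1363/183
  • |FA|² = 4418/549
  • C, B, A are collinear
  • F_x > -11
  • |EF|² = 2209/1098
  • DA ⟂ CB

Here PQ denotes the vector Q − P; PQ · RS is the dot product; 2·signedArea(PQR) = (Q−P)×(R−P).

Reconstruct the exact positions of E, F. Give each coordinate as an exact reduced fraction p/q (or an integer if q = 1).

E = (-1966/183, 1066/183)
F = (-3979/366, 1615/366)

1. F_x = -3979/366  [line 29/122·x + 319/122·y + -3277/366 = 0 ∩ |FA|² = 4418/549]
2. F_y = 1615/366  [line 29/122·x + 319/122·y + -3277/366 = 0 ∩ |FA|² = 4418/549]
   → F = (-3979/366, 1615/366)
3. E_x = -1966/183  [line 47/122·x + 517/122·y + -3760/183 = 0 ∩ |EF|² = 2209/1098]
4. E_y = 1066/183  [line 47/122·x + 517/122·y + -3760/183 = 0 ∩ |EF|² = 2209/1098]
   → E = (-1966/183, 1066/183)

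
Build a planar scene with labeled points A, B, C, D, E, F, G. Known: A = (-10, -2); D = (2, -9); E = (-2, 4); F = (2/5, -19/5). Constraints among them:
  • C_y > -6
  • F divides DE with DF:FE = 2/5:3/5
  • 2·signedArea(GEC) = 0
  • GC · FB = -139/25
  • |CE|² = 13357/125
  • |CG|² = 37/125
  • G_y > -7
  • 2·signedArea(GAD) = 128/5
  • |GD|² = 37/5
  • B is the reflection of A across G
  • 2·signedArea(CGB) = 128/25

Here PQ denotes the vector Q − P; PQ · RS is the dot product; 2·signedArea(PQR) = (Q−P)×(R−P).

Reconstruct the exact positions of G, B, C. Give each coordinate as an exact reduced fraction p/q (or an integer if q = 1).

1. G_x = 6/5  [line 7·x + 12·y + 342/5 = 0 ∩ |GD|² = 37/5]
2. G_y = -32/5  [line 7·x + 12·y + 342/5 = 0 ∩ |GD|² = 37/5]
   → G = (6/5, -32/5)
3. B_x = 62/5  [B is the reflection of A across G]
4. B_y = -54/5  [B is the reflection of A across G]
   → B = (62/5, -54/5)
5. C_x = 26/25  [2·signedArea(GEC) = 0 ∩ 2·signedArea(CGB) = 128/25]
6. C_y = -147/25  [2·signedArea(GEC) = 0 ∩ 2·signedArea(CGB) = 128/25]
   → C = (26/25, -147/25)

B = (62/5, -54/5)
C = (26/25, -147/25)
G = (6/5, -32/5)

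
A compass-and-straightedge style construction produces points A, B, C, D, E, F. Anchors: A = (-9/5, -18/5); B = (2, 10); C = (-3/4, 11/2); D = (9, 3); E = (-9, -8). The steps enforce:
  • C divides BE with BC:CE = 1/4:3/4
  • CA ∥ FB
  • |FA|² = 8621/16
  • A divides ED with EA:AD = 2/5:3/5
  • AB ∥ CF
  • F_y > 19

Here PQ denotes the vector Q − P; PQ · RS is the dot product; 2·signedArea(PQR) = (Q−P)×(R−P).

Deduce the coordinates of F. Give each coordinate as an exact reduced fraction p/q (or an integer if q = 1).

F = (61/20, 191/10)

1. F_x = 61/20  [CA ∥ FB ∩ AB ∥ CF]
2. F_y = 191/10  [CA ∥ FB ∩ AB ∥ CF]
   → F = (61/20, 191/10)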